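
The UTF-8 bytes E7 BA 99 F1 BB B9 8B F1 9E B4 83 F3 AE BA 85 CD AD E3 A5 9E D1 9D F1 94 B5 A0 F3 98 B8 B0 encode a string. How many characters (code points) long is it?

9

Byte at offset 0: 0xE7 = 11100111 → 3-byte char (#1). Advance 3.
Byte at offset 3: 0xF1 = 11110001 → 4-byte char (#2). Advance 4.
Byte at offset 7: 0xF1 = 11110001 → 4-byte char (#3). Advance 4.
Byte at offset 11: 0xF3 = 11110011 → 4-byte char (#4). Advance 4.
Byte at offset 15: 0xCD = 11001101 → 2-byte char (#5). Advance 2.
Byte at offset 17: 0xE3 = 11100011 → 3-byte char (#6). Advance 3.
Byte at offset 20: 0xD1 = 11010001 → 2-byte char (#7). Advance 2.
Byte at offset 22: 0xF1 = 11110001 → 4-byte char (#8). Advance 4.
Byte at offset 26: 0xF3 = 11110011 → 4-byte char (#9). Advance 4.
Reached end at offset 30 after 9 code points.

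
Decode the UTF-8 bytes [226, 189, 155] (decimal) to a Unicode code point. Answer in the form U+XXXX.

U+2F5B

Leading byte 0xE2 = 11100010 matches 1110xxxx → 3-byte sequence.
Byte 1: 0xE2 = 11100010, payload 0010 (4 bits).
Byte 2: 0xBD = 10111101 (10xxxxxx ✓), payload 111101.
Byte 3: 0x9B = 10011011 (10xxxxxx ✓), payload 011011.
Concatenate: 0010111101011011 = 0x2F5B (16 bits → U+2F5B).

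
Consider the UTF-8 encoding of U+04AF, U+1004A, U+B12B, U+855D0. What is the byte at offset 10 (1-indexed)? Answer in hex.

0xF2

1-indexed offset 10 is 0-indexed offset 9.
U+04AF → 2-byte form D2 AF at offsets 0–1.
U+1004A → 4-byte form F0 90 81 8A at offsets 2–5.
U+B12B → 3-byte form EB 84 AB at offsets 6–8.
U+855D0 → 4-byte form F2 85 97 90 at offsets 9–12.
Offset 9 falls in char 4's range; it's byte 1 of F2 85 97 90 = 0xF2.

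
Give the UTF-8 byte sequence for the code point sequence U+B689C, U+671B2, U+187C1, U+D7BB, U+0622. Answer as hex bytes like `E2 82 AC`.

F2 B6 A2 9C F1 A7 86 B2 F0 98 9F 81 ED 9E BB D8 A2

U+B689C: 4-byte form → F2 B6 A2 9C.
U+671B2: 4-byte form → F1 A7 86 B2.
U+187C1: 4-byte form → F0 98 9F 81.
U+D7BB: 3-byte form → ED 9E BB.
U+0622: 2-byte form → D8 A2.
Concatenated (17 bytes): F2 B6 A2 9C F1 A7 86 B2 F0 98 9F 81 ED 9E BB D8 A2.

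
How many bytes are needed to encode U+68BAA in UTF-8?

U+68BAA = 0x68BAA. UTF-8 uses 1 byte below 0x80, 2 below 0x800, 3 below 0x10000, 4 up to 0x10FFFF. 0x68BAA is in U+10000–U+10FFFF → 4 bytes.

4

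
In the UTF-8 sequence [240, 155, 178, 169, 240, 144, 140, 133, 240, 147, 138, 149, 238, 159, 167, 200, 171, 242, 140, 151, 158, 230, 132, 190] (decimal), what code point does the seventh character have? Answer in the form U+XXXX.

U+613E

Offset 0: leading byte 0xF0 = 11110000 → 4-byte char #1 = F0 9B B2 A9.
Offset 4: leading byte 0xF0 = 11110000 → 4-byte char #2 = F0 90 8C 85.
Offset 8: leading byte 0xF0 = 11110000 → 4-byte char #3 = F0 93 8A 95.
Offset 12: leading byte 0xEE = 11101110 → 3-byte char #4 = EE 9F A7.
Offset 15: leading byte 0xC8 = 11001000 → 2-byte char #5 = C8 AB.
Offset 17: leading byte 0xF2 = 11110010 → 4-byte char #6 = F2 8C 97 9E.
Offset 21: leading byte 0xE6 = 11100110 → 3-byte char #7 = E6 84 BE.
Leading byte 0xE6 = 11100110 matches 1110xxxx → 3-byte sequence.
Byte 1: 0xE6 = 11100110, payload 0110 (4 bits).
Byte 2: 0x84 = 10000100 (10xxxxxx ✓), payload 000100.
Byte 3: 0xBE = 10111110 (10xxxxxx ✓), payload 111110.
Concatenate: 0110000100111110 = 0x613E (16 bits → U+613E).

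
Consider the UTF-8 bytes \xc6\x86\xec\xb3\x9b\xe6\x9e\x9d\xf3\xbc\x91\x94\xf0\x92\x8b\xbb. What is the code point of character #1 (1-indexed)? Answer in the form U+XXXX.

U+0186

Offset 0: leading byte 0xC6 = 11000110 → 2-byte char #1 = C6 86.
Leading byte 0xC6 = 11000110 matches 110xxxxx → 2-byte sequence.
Byte 1: 0xC6 = 11000110, payload 00110 (5 bits).
Byte 2: 0x86 = 10000110 (10xxxxxx ✓), payload 000110.
Concatenate: 00110000110 = 0x186 (11 bits → U+0186).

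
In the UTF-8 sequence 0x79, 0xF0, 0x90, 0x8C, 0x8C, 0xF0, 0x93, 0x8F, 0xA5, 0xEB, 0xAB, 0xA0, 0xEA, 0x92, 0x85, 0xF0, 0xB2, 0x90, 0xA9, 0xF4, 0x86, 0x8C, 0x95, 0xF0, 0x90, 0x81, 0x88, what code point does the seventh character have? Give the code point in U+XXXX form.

U+106315

Offset 0: leading byte 0x79 = 01111001 → 1-byte char #1 = 79.
Offset 1: leading byte 0xF0 = 11110000 → 4-byte char #2 = F0 90 8C 8C.
Offset 5: leading byte 0xF0 = 11110000 → 4-byte char #3 = F0 93 8F A5.
Offset 9: leading byte 0xEB = 11101011 → 3-byte char #4 = EB AB A0.
Offset 12: leading byte 0xEA = 11101010 → 3-byte char #5 = EA 92 85.
Offset 15: leading byte 0xF0 = 11110000 → 4-byte char #6 = F0 B2 90 A9.
Offset 19: leading byte 0xF4 = 11110100 → 4-byte char #7 = F4 86 8C 95.
Leading byte 0xF4 = 11110100 matches 11110xxx → 4-byte sequence.
Byte 1: 0xF4 = 11110100, payload 100 (3 bits).
Byte 2: 0x86 = 10000110 (10xxxxxx ✓), payload 000110.
Byte 3: 0x8C = 10001100 (10xxxxxx ✓), payload 001100.
Byte 4: 0x95 = 10010101 (10xxxxxx ✓), payload 010101.
Concatenate: 100000110001100010101 = 0x106315 (21 bits → U+106315).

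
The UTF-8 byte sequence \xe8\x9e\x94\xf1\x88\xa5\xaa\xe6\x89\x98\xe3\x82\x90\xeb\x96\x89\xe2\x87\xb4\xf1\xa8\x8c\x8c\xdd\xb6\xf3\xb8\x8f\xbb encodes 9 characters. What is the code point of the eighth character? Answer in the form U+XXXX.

U+0776

Offset 0: leading byte 0xE8 = 11101000 → 3-byte char #1 = E8 9E 94.
Offset 3: leading byte 0xF1 = 11110001 → 4-byte char #2 = F1 88 A5 AA.
Offset 7: leading byte 0xE6 = 11100110 → 3-byte char #3 = E6 89 98.
Offset 10: leading byte 0xE3 = 11100011 → 3-byte char #4 = E3 82 90.
Offset 13: leading byte 0xEB = 11101011 → 3-byte char #5 = EB 96 89.
Offset 16: leading byte 0xE2 = 11100010 → 3-byte char #6 = E2 87 B4.
Offset 19: leading byte 0xF1 = 11110001 → 4-byte char #7 = F1 A8 8C 8C.
Offset 23: leading byte 0xDD = 11011101 → 2-byte char #8 = DD B6.
Leading byte 0xDD = 11011101 matches 110xxxxx → 2-byte sequence.
Byte 1: 0xDD = 11011101, payload 11101 (5 bits).
Byte 2: 0xB6 = 10110110 (10xxxxxx ✓), payload 110110.
Concatenate: 11101110110 = 0x776 (11 bits → U+0776).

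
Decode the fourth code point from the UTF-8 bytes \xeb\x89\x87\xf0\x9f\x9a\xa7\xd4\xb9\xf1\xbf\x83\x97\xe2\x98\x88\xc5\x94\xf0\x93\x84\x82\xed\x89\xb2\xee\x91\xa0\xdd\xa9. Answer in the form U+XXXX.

U+7F0D7

Offset 0: leading byte 0xEB = 11101011 → 3-byte char #1 = EB 89 87.
Offset 3: leading byte 0xF0 = 11110000 → 4-byte char #2 = F0 9F 9A A7.
Offset 7: leading byte 0xD4 = 11010100 → 2-byte char #3 = D4 B9.
Offset 9: leading byte 0xF1 = 11110001 → 4-byte char #4 = F1 BF 83 97.
Leading byte 0xF1 = 11110001 matches 11110xxx → 4-byte sequence.
Byte 1: 0xF1 = 11110001, payload 001 (3 bits).
Byte 2: 0xBF = 10111111 (10xxxxxx ✓), payload 111111.
Byte 3: 0x83 = 10000011 (10xxxxxx ✓), payload 000011.
Byte 4: 0x97 = 10010111 (10xxxxxx ✓), payload 010111.
Concatenate: 001111111000011010111 = 0x7F0D7 (21 bits → U+7F0D7).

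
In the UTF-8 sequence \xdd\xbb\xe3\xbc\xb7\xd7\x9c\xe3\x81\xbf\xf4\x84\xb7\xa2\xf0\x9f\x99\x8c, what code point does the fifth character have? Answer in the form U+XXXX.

U+104DE2

Offset 0: leading byte 0xDD = 11011101 → 2-byte char #1 = DD BB.
Offset 2: leading byte 0xE3 = 11100011 → 3-byte char #2 = E3 BC B7.
Offset 5: leading byte 0xD7 = 11010111 → 2-byte char #3 = D7 9C.
Offset 7: leading byte 0xE3 = 11100011 → 3-byte char #4 = E3 81 BF.
Offset 10: leading byte 0xF4 = 11110100 → 4-byte char #5 = F4 84 B7 A2.
Leading byte 0xF4 = 11110100 matches 11110xxx → 4-byte sequence.
Byte 1: 0xF4 = 11110100, payload 100 (3 bits).
Byte 2: 0x84 = 10000100 (10xxxxxx ✓), payload 000100.
Byte 3: 0xB7 = 10110111 (10xxxxxx ✓), payload 110111.
Byte 4: 0xA2 = 10100010 (10xxxxxx ✓), payload 100010.
Concatenate: 100000100110111100010 = 0x104DE2 (21 bits → U+104DE2).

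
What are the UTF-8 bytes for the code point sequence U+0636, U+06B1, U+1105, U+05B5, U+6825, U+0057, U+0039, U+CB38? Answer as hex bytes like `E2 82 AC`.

D8 B6 DA B1 E1 84 85 D6 B5 E6 A0 A5 57 39 EC AC B8

U+0636: 2-byte form → D8 B6.
U+06B1: 2-byte form → DA B1.
U+1105: 3-byte form → E1 84 85.
U+05B5: 2-byte form → D6 B5.
U+6825: 3-byte form → E6 A0 A5.
U+0057: 1-byte form → 57.
U+0039: 1-byte form → 39.
U+CB38: 3-byte form → EC AC B8.
Concatenated (17 bytes): D8 B6 DA B1 E1 84 85 D6 B5 E6 A0 A5 57 39 EC AC B8.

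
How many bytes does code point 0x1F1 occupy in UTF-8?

U+01F1 = 0x1F1. UTF-8 uses 1 byte below 0x80, 2 below 0x800, 3 below 0x10000, 4 up to 0x10FFFF. 0x1F1 is in U+0080–U+07FF → 2 bytes.

2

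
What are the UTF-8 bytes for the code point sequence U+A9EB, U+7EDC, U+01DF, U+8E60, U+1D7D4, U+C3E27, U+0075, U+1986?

EA A7 AB E7 BB 9C C7 9F E8 B9 A0 F0 9D 9F 94 F3 83 B8 A7 75 E1 A6 86

U+A9EB: 3-byte form → EA A7 AB.
U+7EDC: 3-byte form → E7 BB 9C.
U+01DF: 2-byte form → C7 9F.
U+8E60: 3-byte form → E8 B9 A0.
U+1D7D4: 4-byte form → F0 9D 9F 94.
U+C3E27: 4-byte form → F3 83 B8 A7.
U+0075: 1-byte form → 75.
U+1986: 3-byte form → E1 A6 86.
Concatenated (23 bytes): EA A7 AB E7 BB 9C C7 9F E8 B9 A0 F0 9D 9F 94 F3 83 B8 A7 75 E1 A6 86.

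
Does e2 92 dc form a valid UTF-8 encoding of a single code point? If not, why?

Leading byte 0xE2 = 11100010 → 3-byte form.
Byte 3 is 0xDC = 11011100, which is not 10xxxxxx — expected a continuation byte.

invalid (non-continuation byte where continuation expected)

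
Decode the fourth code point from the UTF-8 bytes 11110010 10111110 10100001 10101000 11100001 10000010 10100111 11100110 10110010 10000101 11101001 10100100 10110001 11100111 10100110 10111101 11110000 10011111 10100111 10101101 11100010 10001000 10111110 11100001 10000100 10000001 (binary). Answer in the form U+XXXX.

Offset 0: leading byte 0xF2 = 11110010 → 4-byte char #1 = F2 BE A1 A8.
Offset 4: leading byte 0xE1 = 11100001 → 3-byte char #2 = E1 82 A7.
Offset 7: leading byte 0xE6 = 11100110 → 3-byte char #3 = E6 B2 85.
Offset 10: leading byte 0xE9 = 11101001 → 3-byte char #4 = E9 A4 B1.
Leading byte 0xE9 = 11101001 matches 1110xxxx → 3-byte sequence.
Byte 1: 0xE9 = 11101001, payload 1001 (4 bits).
Byte 2: 0xA4 = 10100100 (10xxxxxx ✓), payload 100100.
Byte 3: 0xB1 = 10110001 (10xxxxxx ✓), payload 110001.
Concatenate: 1001100100110001 = 0x9931 (16 bits → U+9931).

U+9931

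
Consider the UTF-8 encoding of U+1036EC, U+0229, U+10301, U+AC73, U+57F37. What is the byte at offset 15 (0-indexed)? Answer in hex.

0xBC

U+1036EC → 4-byte form F4 83 9B AC at offsets 0–3.
U+0229 → 2-byte form C8 A9 at offsets 4–5.
U+10301 → 4-byte form F0 90 8C 81 at offsets 6–9.
U+AC73 → 3-byte form EA B1 B3 at offsets 10–12.
U+57F37 → 4-byte form F1 97 BC B7 at offsets 13–16.
Offset 15 falls in char 5's range; it's byte 3 of F1 97 BC B7 = 0xBC.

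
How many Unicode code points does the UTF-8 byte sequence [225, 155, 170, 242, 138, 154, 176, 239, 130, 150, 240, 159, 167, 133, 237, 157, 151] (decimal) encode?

5

Byte at offset 0: 0xE1 = 11100001 → 3-byte char (#1). Advance 3.
Byte at offset 3: 0xF2 = 11110010 → 4-byte char (#2). Advance 4.
Byte at offset 7: 0xEF = 11101111 → 3-byte char (#3). Advance 3.
Byte at offset 10: 0xF0 = 11110000 → 4-byte char (#4). Advance 4.
Byte at offset 14: 0xED = 11101101 → 3-byte char (#5). Advance 3.
Reached end at offset 17 after 5 code points.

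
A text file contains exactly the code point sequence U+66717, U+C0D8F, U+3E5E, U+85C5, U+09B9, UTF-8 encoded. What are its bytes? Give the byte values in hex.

F1 A6 9C 97 F3 80 B6 8F E3 B9 9E E8 97 85 E0 A6 B9

U+66717: 4-byte form → F1 A6 9C 97.
U+C0D8F: 4-byte form → F3 80 B6 8F.
U+3E5E: 3-byte form → E3 B9 9E.
U+85C5: 3-byte form → E8 97 85.
U+09B9: 3-byte form → E0 A6 B9.
Concatenated (17 bytes): F1 A6 9C 97 F3 80 B6 8F E3 B9 9E E8 97 85 E0 A6 B9.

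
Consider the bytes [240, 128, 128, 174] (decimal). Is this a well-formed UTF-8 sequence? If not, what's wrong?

invalid (overlong encoding)

Leading byte 0xF0 = 11110000 → 4-byte form.
Continuation bytes all match 10xxxxxx. Payload decodes to 0x2E.
But 0x2E < 0x10000, the minimum for a 4-byte sequence — this is an overlong encoding.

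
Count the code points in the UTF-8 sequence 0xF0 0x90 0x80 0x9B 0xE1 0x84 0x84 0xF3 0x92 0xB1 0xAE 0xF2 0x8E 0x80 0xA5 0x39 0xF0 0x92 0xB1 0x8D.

6

Byte at offset 0: 0xF0 = 11110000 → 4-byte char (#1). Advance 4.
Byte at offset 4: 0xE1 = 11100001 → 3-byte char (#2). Advance 3.
Byte at offset 7: 0xF3 = 11110011 → 4-byte char (#3). Advance 4.
Byte at offset 11: 0xF2 = 11110010 → 4-byte char (#4). Advance 4.
Byte at offset 15: 0x39 = 00111001 → 1-byte char (#5). Advance 1.
Byte at offset 16: 0xF0 = 11110000 → 4-byte char (#6). Advance 4.
Reached end at offset 20 after 6 code points.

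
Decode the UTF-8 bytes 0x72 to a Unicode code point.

U+0072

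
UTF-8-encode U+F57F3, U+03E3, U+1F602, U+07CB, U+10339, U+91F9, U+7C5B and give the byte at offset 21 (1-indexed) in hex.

1-indexed offset 21 is 0-indexed offset 20.
U+F57F3 → 4-byte form F3 B5 9F B3 at offsets 0–3.
U+03E3 → 2-byte form CF A3 at offsets 4–5.
U+1F602 → 4-byte form F0 9F 98 82 at offsets 6–9.
U+07CB → 2-byte form DF 8B at offsets 10–11.
U+10339 → 4-byte form F0 90 8C B9 at offsets 12–15.
U+91F9 → 3-byte form E9 87 B9 at offsets 16–18.
U+7C5B → 3-byte form E7 B1 9B at offsets 19–21.
Offset 20 falls in char 7's range; it's byte 2 of E7 B1 9B = 0xB1.

0xB1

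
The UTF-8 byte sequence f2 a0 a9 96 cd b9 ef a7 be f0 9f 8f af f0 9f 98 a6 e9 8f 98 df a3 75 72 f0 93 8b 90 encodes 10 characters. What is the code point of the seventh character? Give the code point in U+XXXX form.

U+07E3

Offset 0: leading byte 0xF2 = 11110010 → 4-byte char #1 = F2 A0 A9 96.
Offset 4: leading byte 0xCD = 11001101 → 2-byte char #2 = CD B9.
Offset 6: leading byte 0xEF = 11101111 → 3-byte char #3 = EF A7 BE.
Offset 9: leading byte 0xF0 = 11110000 → 4-byte char #4 = F0 9F 8F AF.
Offset 13: leading byte 0xF0 = 11110000 → 4-byte char #5 = F0 9F 98 A6.
Offset 17: leading byte 0xE9 = 11101001 → 3-byte char #6 = E9 8F 98.
Offset 20: leading byte 0xDF = 11011111 → 2-byte char #7 = DF A3.
Leading byte 0xDF = 11011111 matches 110xxxxx → 2-byte sequence.
Byte 1: 0xDF = 11011111, payload 11111 (5 bits).
Byte 2: 0xA3 = 10100011 (10xxxxxx ✓), payload 100011.
Concatenate: 11111100011 = 0x7E3 (11 bits → U+07E3).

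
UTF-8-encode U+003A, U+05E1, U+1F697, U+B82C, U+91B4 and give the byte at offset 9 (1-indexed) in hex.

1-indexed offset 9 is 0-indexed offset 8.
U+003A → 1-byte form 3A at offsets 0–0.
U+05E1 → 2-byte form D7 A1 at offsets 1–2.
U+1F697 → 4-byte form F0 9F 9A 97 at offsets 3–6.
U+B82C → 3-byte form EB A0 AC at offsets 7–9.
Offset 8 falls in char 4's range; it's byte 2 of EB A0 AC = 0xA0.

0xA0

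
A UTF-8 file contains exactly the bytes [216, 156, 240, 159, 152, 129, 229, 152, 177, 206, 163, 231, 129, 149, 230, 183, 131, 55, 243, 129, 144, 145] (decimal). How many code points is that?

8

Byte at offset 0: 0xD8 = 11011000 → 2-byte char (#1). Advance 2.
Byte at offset 2: 0xF0 = 11110000 → 4-byte char (#2). Advance 4.
Byte at offset 6: 0xE5 = 11100101 → 3-byte char (#3). Advance 3.
Byte at offset 9: 0xCE = 11001110 → 2-byte char (#4). Advance 2.
Byte at offset 11: 0xE7 = 11100111 → 3-byte char (#5). Advance 3.
Byte at offset 14: 0xE6 = 11100110 → 3-byte char (#6). Advance 3.
Byte at offset 17: 0x37 = 00110111 → 1-byte char (#7). Advance 1.
Byte at offset 18: 0xF3 = 11110011 → 4-byte char (#8). Advance 4.
Reached end at offset 22 after 8 code points.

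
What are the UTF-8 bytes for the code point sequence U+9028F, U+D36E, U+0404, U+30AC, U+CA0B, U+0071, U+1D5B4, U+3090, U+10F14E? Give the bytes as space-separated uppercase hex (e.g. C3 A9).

F2 90 8A 8F ED 8D AE D0 84 E3 82 AC EC A8 8B 71 F0 9D 96 B4 E3 82 90 F4 8F 85 8E

U+9028F: 4-byte form → F2 90 8A 8F.
U+D36E: 3-byte form → ED 8D AE.
U+0404: 2-byte form → D0 84.
U+30AC: 3-byte form → E3 82 AC.
U+CA0B: 3-byte form → EC A8 8B.
U+0071: 1-byte form → 71.
U+1D5B4: 4-byte form → F0 9D 96 B4.
U+3090: 3-byte form → E3 82 90.
U+10F14E: 4-byte form → F4 8F 85 8E.
Concatenated (27 bytes): F2 90 8A 8F ED 8D AE D0 84 E3 82 AC EC A8 8B 71 F0 9D 96 B4 E3 82 90 F4 8F 85 8E.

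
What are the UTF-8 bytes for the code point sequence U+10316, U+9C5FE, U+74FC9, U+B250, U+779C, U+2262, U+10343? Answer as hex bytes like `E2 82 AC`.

U+10316: 4-byte form → F0 90 8C 96.
U+9C5FE: 4-byte form → F2 9C 97 BE.
U+74FC9: 4-byte form → F1 B4 BF 89.
U+B250: 3-byte form → EB 89 90.
U+779C: 3-byte form → E7 9E 9C.
U+2262: 3-byte form → E2 89 A2.
U+10343: 4-byte form → F0 90 8D 83.
Concatenated (25 bytes): F0 90 8C 96 F2 9C 97 BE F1 B4 BF 89 EB 89 90 E7 9E 9C E2 89 A2 F0 90 8D 83.

F0 90 8C 96 F2 9C 97 BE F1 B4 BF 89 EB 89 90 E7 9E 9C E2 89 A2 F0 90 8D 83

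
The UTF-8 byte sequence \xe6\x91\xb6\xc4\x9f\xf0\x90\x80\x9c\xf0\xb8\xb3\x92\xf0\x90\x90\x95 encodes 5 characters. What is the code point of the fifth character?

U+10415

Offset 0: leading byte 0xE6 = 11100110 → 3-byte char #1 = E6 91 B6.
Offset 3: leading byte 0xC4 = 11000100 → 2-byte char #2 = C4 9F.
Offset 5: leading byte 0xF0 = 11110000 → 4-byte char #3 = F0 90 80 9C.
Offset 9: leading byte 0xF0 = 11110000 → 4-byte char #4 = F0 B8 B3 92.
Offset 13: leading byte 0xF0 = 11110000 → 4-byte char #5 = F0 90 90 95.
Leading byte 0xF0 = 11110000 matches 11110xxx → 4-byte sequence.
Byte 1: 0xF0 = 11110000, payload 000 (3 bits).
Byte 2: 0x90 = 10010000 (10xxxxxx ✓), payload 010000.
Byte 3: 0x90 = 10010000 (10xxxxxx ✓), payload 010000.
Byte 4: 0x95 = 10010101 (10xxxxxx ✓), payload 010101.
Concatenate: 000010000010000010101 = 0x10415 (21 bits → U+10415).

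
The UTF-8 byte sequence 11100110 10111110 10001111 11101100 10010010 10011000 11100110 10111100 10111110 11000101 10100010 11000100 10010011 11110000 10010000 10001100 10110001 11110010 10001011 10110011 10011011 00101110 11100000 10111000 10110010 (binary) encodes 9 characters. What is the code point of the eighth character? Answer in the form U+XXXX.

U+002E

Offset 0: leading byte 0xE6 = 11100110 → 3-byte char #1 = E6 BE 8F.
Offset 3: leading byte 0xEC = 11101100 → 3-byte char #2 = EC 92 98.
Offset 6: leading byte 0xE6 = 11100110 → 3-byte char #3 = E6 BC BE.
Offset 9: leading byte 0xC5 = 11000101 → 2-byte char #4 = C5 A2.
Offset 11: leading byte 0xC4 = 11000100 → 2-byte char #5 = C4 93.
Offset 13: leading byte 0xF0 = 11110000 → 4-byte char #6 = F0 90 8C B1.
Offset 17: leading byte 0xF2 = 11110010 → 4-byte char #7 = F2 8B B3 9B.
Offset 21: leading byte 0x2E = 00101110 → 1-byte char #8 = 2E.
Leading byte 0x2E = 00101110 matches 0xxxxxxx → 1-byte sequence.
Byte 1: 0x2E = 00101110, payload 0101110 (7 bits).
Concatenate: 0101110 = 0x2E (7 bits → U+002E).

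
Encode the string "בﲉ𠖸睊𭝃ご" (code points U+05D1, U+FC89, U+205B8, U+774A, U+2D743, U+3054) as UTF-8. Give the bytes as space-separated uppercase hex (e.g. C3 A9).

U+05D1: 2-byte form → D7 91.
U+FC89: 3-byte form → EF B2 89.
U+205B8: 4-byte form → F0 A0 96 B8.
U+774A: 3-byte form → E7 9D 8A.
U+2D743: 4-byte form → F0 AD 9D 83.
U+3054: 3-byte form → E3 81 94.
Concatenated (19 bytes): D7 91 EF B2 89 F0 A0 96 B8 E7 9D 8A F0 AD 9D 83 E3 81 94.

D7 91 EF B2 89 F0 A0 96 B8 E7 9D 8A F0 AD 9D 83 E3 81 94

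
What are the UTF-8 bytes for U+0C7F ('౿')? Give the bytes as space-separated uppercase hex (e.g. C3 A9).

U+0C7F = 0xC7F = 3199 decimal. In range U+0800–U+FFFF → 3-byte form: 1110xxxx 10xxxxxx 10xxxxxx.
Binary (16 bits): 0000110001111111.
Split 4+6+6: 0000 | 110001 | 111111.
Byte 1: 11100000 = 0xE0.
Byte 2: 10110001 = 0xB1.
Byte 3: 10111111 = 0xBF.

E0 B1 BF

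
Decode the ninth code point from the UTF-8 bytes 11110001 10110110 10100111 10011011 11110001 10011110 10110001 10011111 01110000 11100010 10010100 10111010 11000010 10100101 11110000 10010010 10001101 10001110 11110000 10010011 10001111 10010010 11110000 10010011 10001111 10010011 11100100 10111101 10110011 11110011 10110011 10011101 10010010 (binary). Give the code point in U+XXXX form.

U+4F73

Offset 0: leading byte 0xF1 = 11110001 → 4-byte char #1 = F1 B6 A7 9B.
Offset 4: leading byte 0xF1 = 11110001 → 4-byte char #2 = F1 9E B1 9F.
Offset 8: leading byte 0x70 = 01110000 → 1-byte char #3 = 70.
Offset 9: leading byte 0xE2 = 11100010 → 3-byte char #4 = E2 94 BA.
Offset 12: leading byte 0xC2 = 11000010 → 2-byte char #5 = C2 A5.
Offset 14: leading byte 0xF0 = 11110000 → 4-byte char #6 = F0 92 8D 8E.
Offset 18: leading byte 0xF0 = 11110000 → 4-byte char #7 = F0 93 8F 92.
Offset 22: leading byte 0xF0 = 11110000 → 4-byte char #8 = F0 93 8F 93.
Offset 26: leading byte 0xE4 = 11100100 → 3-byte char #9 = E4 BD B3.
Leading byte 0xE4 = 11100100 matches 1110xxxx → 3-byte sequence.
Byte 1: 0xE4 = 11100100, payload 0100 (4 bits).
Byte 2: 0xBD = 10111101 (10xxxxxx ✓), payload 111101.
Byte 3: 0xB3 = 10110011 (10xxxxxx ✓), payload 110011.
Concatenate: 0100111101110011 = 0x4F73 (16 bits → U+4F73).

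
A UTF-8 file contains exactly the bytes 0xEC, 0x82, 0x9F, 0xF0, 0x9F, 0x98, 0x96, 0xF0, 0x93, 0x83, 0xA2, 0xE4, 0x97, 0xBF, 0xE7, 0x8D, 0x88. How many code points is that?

5

Byte at offset 0: 0xEC = 11101100 → 3-byte char (#1). Advance 3.
Byte at offset 3: 0xF0 = 11110000 → 4-byte char (#2). Advance 4.
Byte at offset 7: 0xF0 = 11110000 → 4-byte char (#3). Advance 4.
Byte at offset 11: 0xE4 = 11100100 → 3-byte char (#4). Advance 3.
Byte at offset 14: 0xE7 = 11100111 → 3-byte char (#5). Advance 3.
Reached end at offset 17 after 5 code points.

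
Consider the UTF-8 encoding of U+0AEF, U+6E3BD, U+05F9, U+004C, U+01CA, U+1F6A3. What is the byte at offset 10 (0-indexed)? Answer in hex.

0xC7

U+0AEF → 3-byte form E0 AB AF at offsets 0–2.
U+6E3BD → 4-byte form F1 AE 8E BD at offsets 3–6.
U+05F9 → 2-byte form D7 B9 at offsets 7–8.
U+004C → 1-byte form 4C at offsets 9–9.
U+01CA → 2-byte form C7 8A at offsets 10–11.
Offset 10 falls in char 5's range; it's byte 1 of C7 8A = 0xC7.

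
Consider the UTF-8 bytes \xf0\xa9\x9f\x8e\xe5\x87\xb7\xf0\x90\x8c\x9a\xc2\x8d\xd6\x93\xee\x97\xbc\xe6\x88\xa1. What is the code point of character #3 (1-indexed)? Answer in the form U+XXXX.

Offset 0: leading byte 0xF0 = 11110000 → 4-byte char #1 = F0 A9 9F 8E.
Offset 4: leading byte 0xE5 = 11100101 → 3-byte char #2 = E5 87 B7.
Offset 7: leading byte 0xF0 = 11110000 → 4-byte char #3 = F0 90 8C 9A.
Leading byte 0xF0 = 11110000 matches 11110xxx → 4-byte sequence.
Byte 1: 0xF0 = 11110000, payload 000 (3 bits).
Byte 2: 0x90 = 10010000 (10xxxxxx ✓), payload 010000.
Byte 3: 0x8C = 10001100 (10xxxxxx ✓), payload 001100.
Byte 4: 0x9A = 10011010 (10xxxxxx ✓), payload 011010.
Concatenate: 000010000001100011010 = 0x1031A (21 bits → U+1031A).

U+1031A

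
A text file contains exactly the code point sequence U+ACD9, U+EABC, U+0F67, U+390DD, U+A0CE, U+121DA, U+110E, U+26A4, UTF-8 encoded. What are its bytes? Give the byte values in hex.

U+ACD9: 3-byte form → EA B3 99.
U+EABC: 3-byte form → EE AA BC.
U+0F67: 3-byte form → E0 BD A7.
U+390DD: 4-byte form → F0 B9 83 9D.
U+A0CE: 3-byte form → EA 83 8E.
U+121DA: 4-byte form → F0 92 87 9A.
U+110E: 3-byte form → E1 84 8E.
U+26A4: 3-byte form → E2 9A A4.
Concatenated (26 bytes): EA B3 99 EE AA BC E0 BD A7 F0 B9 83 9D EA 83 8E F0 92 87 9A E1 84 8E E2 9A A4.

EA B3 99 EE AA BC E0 BD A7 F0 B9 83 9D EA 83 8E F0 92 87 9A E1 84 8E E2 9A A4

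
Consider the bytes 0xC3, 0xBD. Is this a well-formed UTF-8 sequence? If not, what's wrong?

Leading byte 0xC3 = 11000011 → 2-byte form.
Continuation bytes 0xBD=10111101 all match 10xxxxxx.
Decoded value 0xFD is ≥ 0x80 (shortest form) and not a surrogate.

valid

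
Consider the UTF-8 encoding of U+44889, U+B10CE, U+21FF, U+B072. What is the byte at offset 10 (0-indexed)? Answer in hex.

0xBF

U+44889 → 4-byte form F1 84 A2 89 at offsets 0–3.
U+B10CE → 4-byte form F2 B1 83 8E at offsets 4–7.
U+21FF → 3-byte form E2 87 BF at offsets 8–10.
Offset 10 falls in char 3's range; it's byte 3 of E2 87 BF = 0xBF.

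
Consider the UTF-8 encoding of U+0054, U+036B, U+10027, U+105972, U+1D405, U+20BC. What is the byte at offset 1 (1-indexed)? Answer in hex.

1-indexed offset 1 is 0-indexed offset 0.
U+0054 → 1-byte form 54 at offsets 0–0.
Offset 0 falls in char 1's range; it's byte 1 of 54 = 0x54.

0x54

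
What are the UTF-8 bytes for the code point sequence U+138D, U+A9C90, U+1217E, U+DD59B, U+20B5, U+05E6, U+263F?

U+138D: 3-byte form → E1 8E 8D.
U+A9C90: 4-byte form → F2 A9 B2 90.
U+1217E: 4-byte form → F0 92 85 BE.
U+DD59B: 4-byte form → F3 9D 96 9B.
U+20B5: 3-byte form → E2 82 B5.
U+05E6: 2-byte form → D7 A6.
U+263F: 3-byte form → E2 98 BF.
Concatenated (23 bytes): E1 8E 8D F2 A9 B2 90 F0 92 85 BE F3 9D 96 9B E2 82 B5 D7 A6 E2 98 BF.

E1 8E 8D F2 A9 B2 90 F0 92 85 BE F3 9D 96 9B E2 82 B5 D7 A6 E2 98 BF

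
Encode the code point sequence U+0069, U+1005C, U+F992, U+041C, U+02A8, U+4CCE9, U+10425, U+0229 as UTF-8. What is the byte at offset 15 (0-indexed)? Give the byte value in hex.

0xA9

U+0069 → 1-byte form 69 at offsets 0–0.
U+1005C → 4-byte form F0 90 81 9C at offsets 1–4.
U+F992 → 3-byte form EF A6 92 at offsets 5–7.
U+041C → 2-byte form D0 9C at offsets 8–9.
U+02A8 → 2-byte form CA A8 at offsets 10–11.
U+4CCE9 → 4-byte form F1 8C B3 A9 at offsets 12–15.
Offset 15 falls in char 6's range; it's byte 4 of F1 8C B3 A9 = 0xA9.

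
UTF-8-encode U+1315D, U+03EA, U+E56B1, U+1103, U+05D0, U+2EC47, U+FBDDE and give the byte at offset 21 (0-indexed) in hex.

0xB7

U+1315D → 4-byte form F0 93 85 9D at offsets 0–3.
U+03EA → 2-byte form CF AA at offsets 4–5.
U+E56B1 → 4-byte form F3 A5 9A B1 at offsets 6–9.
U+1103 → 3-byte form E1 84 83 at offsets 10–12.
U+05D0 → 2-byte form D7 90 at offsets 13–14.
U+2EC47 → 4-byte form F0 AE B1 87 at offsets 15–18.
U+FBDDE → 4-byte form F3 BB B7 9E at offsets 19–22.
Offset 21 falls in char 7's range; it's byte 3 of F3 BB B7 9E = 0xB7.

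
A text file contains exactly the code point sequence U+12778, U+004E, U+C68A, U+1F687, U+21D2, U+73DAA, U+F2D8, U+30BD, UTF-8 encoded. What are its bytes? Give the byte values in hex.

F0 92 9D B8 4E EC 9A 8A F0 9F 9A 87 E2 87 92 F1 B3 B6 AA EF 8B 98 E3 82 BD

U+12778: 4-byte form → F0 92 9D B8.
U+004E: 1-byte form → 4E.
U+C68A: 3-byte form → EC 9A 8A.
U+1F687: 4-byte form → F0 9F 9A 87.
U+21D2: 3-byte form → E2 87 92.
U+73DAA: 4-byte form → F1 B3 B6 AA.
U+F2D8: 3-byte form → EF 8B 98.
U+30BD: 3-byte form → E3 82 BD.
Concatenated (25 bytes): F0 92 9D B8 4E EC 9A 8A F0 9F 9A 87 E2 87 92 F1 B3 B6 AA EF 8B 98 E3 82 BD.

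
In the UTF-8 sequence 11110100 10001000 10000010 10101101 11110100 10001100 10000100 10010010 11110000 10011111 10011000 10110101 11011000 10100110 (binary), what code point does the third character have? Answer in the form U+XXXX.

Offset 0: leading byte 0xF4 = 11110100 → 4-byte char #1 = F4 88 82 AD.
Offset 4: leading byte 0xF4 = 11110100 → 4-byte char #2 = F4 8C 84 92.
Offset 8: leading byte 0xF0 = 11110000 → 4-byte char #3 = F0 9F 98 B5.
Leading byte 0xF0 = 11110000 matches 11110xxx → 4-byte sequence.
Byte 1: 0xF0 = 11110000, payload 000 (3 bits).
Byte 2: 0x9F = 10011111 (10xxxxxx ✓), payload 011111.
Byte 3: 0x98 = 10011000 (10xxxxxx ✓), payload 011000.
Byte 4: 0xB5 = 10110101 (10xxxxxx ✓), payload 110101.
Concatenate: 000011111011000110101 = 0x1F635 (21 bits → U+1F635).

U+1F635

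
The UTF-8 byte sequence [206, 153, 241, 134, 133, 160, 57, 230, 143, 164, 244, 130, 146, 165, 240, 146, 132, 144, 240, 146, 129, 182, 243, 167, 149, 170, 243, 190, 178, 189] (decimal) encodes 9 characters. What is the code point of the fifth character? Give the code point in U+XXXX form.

U+1024A5

Offset 0: leading byte 0xCE = 11001110 → 2-byte char #1 = CE 99.
Offset 2: leading byte 0xF1 = 11110001 → 4-byte char #2 = F1 86 85 A0.
Offset 6: leading byte 0x39 = 00111001 → 1-byte char #3 = 39.
Offset 7: leading byte 0xE6 = 11100110 → 3-byte char #4 = E6 8F A4.
Offset 10: leading byte 0xF4 = 11110100 → 4-byte char #5 = F4 82 92 A5.
Leading byte 0xF4 = 11110100 matches 11110xxx → 4-byte sequence.
Byte 1: 0xF4 = 11110100, payload 100 (3 bits).
Byte 2: 0x82 = 10000010 (10xxxxxx ✓), payload 000010.
Byte 3: 0x92 = 10010010 (10xxxxxx ✓), payload 010010.
Byte 4: 0xA5 = 10100101 (10xxxxxx ✓), payload 100101.
Concatenate: 100000010010010100101 = 0x1024A5 (21 bits → U+1024A5).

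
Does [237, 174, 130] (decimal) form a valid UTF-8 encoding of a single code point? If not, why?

invalid (encodes a surrogate (U+D800–U+DFFF))

Structurally a 3-byte sequence; payload = 0xDB82.
But 0xDB82 is in U+D800–U+DFFF, the surrogate range. Surrogates are not Unicode scalar values and are forbidden in UTF-8.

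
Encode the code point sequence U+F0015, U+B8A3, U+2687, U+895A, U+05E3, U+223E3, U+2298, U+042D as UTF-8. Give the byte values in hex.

F3 B0 80 95 EB A2 A3 E2 9A 87 E8 A5 9A D7 A3 F0 A2 8F A3 E2 8A 98 D0 AD

U+F0015: 4-byte form → F3 B0 80 95.
U+B8A3: 3-byte form → EB A2 A3.
U+2687: 3-byte form → E2 9A 87.
U+895A: 3-byte form → E8 A5 9A.
U+05E3: 2-byte form → D7 A3.
U+223E3: 4-byte form → F0 A2 8F A3.
U+2298: 3-byte form → E2 8A 98.
U+042D: 2-byte form → D0 AD.
Concatenated (24 bytes): F3 B0 80 95 EB A2 A3 E2 9A 87 E8 A5 9A D7 A3 F0 A2 8F A3 E2 8A 98 D0 AD.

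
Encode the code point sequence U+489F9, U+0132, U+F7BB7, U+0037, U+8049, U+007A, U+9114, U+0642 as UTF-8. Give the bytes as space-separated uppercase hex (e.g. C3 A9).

U+489F9: 4-byte form → F1 88 A7 B9.
U+0132: 2-byte form → C4 B2.
U+F7BB7: 4-byte form → F3 B7 AE B7.
U+0037: 1-byte form → 37.
U+8049: 3-byte form → E8 81 89.
U+007A: 1-byte form → 7A.
U+9114: 3-byte form → E9 84 94.
U+0642: 2-byte form → D9 82.
Concatenated (20 bytes): F1 88 A7 B9 C4 B2 F3 B7 AE B7 37 E8 81 89 7A E9 84 94 D9 82.

F1 88 A7 B9 C4 B2 F3 B7 AE B7 37 E8 81 89 7A E9 84 94 D9 82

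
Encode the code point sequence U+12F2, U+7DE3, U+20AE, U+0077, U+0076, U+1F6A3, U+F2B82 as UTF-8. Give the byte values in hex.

E1 8B B2 E7 B7 A3 E2 82 AE 77 76 F0 9F 9A A3 F3 B2 AE 82

U+12F2: 3-byte form → E1 8B B2.
U+7DE3: 3-byte form → E7 B7 A3.
U+20AE: 3-byte form → E2 82 AE.
U+0077: 1-byte form → 77.
U+0076: 1-byte form → 76.
U+1F6A3: 4-byte form → F0 9F 9A A3.
U+F2B82: 4-byte form → F3 B2 AE 82.
Concatenated (19 bytes): E1 8B B2 E7 B7 A3 E2 82 AE 77 76 F0 9F 9A A3 F3 B2 AE 82.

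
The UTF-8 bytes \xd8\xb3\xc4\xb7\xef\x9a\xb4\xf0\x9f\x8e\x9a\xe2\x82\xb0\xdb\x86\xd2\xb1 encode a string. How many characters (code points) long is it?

7

Byte at offset 0: 0xD8 = 11011000 → 2-byte char (#1). Advance 2.
Byte at offset 2: 0xC4 = 11000100 → 2-byte char (#2). Advance 2.
Byte at offset 4: 0xEF = 11101111 → 3-byte char (#3). Advance 3.
Byte at offset 7: 0xF0 = 11110000 → 4-byte char (#4). Advance 4.
Byte at offset 11: 0xE2 = 11100010 → 3-byte char (#5). Advance 3.
Byte at offset 14: 0xDB = 11011011 → 2-byte char (#6). Advance 2.
Byte at offset 16: 0xD2 = 11010010 → 2-byte char (#7). Advance 2.
Reached end at offset 18 after 7 code points.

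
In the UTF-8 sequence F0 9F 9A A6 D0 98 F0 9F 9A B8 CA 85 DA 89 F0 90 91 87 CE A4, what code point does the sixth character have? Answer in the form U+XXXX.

Offset 0: leading byte 0xF0 = 11110000 → 4-byte char #1 = F0 9F 9A A6.
Offset 4: leading byte 0xD0 = 11010000 → 2-byte char #2 = D0 98.
Offset 6: leading byte 0xF0 = 11110000 → 4-byte char #3 = F0 9F 9A B8.
Offset 10: leading byte 0xCA = 11001010 → 2-byte char #4 = CA 85.
Offset 12: leading byte 0xDA = 11011010 → 2-byte char #5 = DA 89.
Offset 14: leading byte 0xF0 = 11110000 → 4-byte char #6 = F0 90 91 87.
Leading byte 0xF0 = 11110000 matches 11110xxx → 4-byte sequence.
Byte 1: 0xF0 = 11110000, payload 000 (3 bits).
Byte 2: 0x90 = 10010000 (10xxxxxx ✓), payload 010000.
Byte 3: 0x91 = 10010001 (10xxxxxx ✓), payload 010001.
Byte 4: 0x87 = 10000111 (10xxxxxx ✓), payload 000111.
Concatenate: 000010000010001000111 = 0x10447 (21 bits → U+10447).

U+10447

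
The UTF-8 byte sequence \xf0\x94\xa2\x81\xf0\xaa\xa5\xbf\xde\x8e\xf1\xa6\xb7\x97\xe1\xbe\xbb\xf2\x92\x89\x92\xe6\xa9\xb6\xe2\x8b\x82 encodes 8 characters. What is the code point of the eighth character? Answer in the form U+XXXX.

Offset 0: leading byte 0xF0 = 11110000 → 4-byte char #1 = F0 94 A2 81.
Offset 4: leading byte 0xF0 = 11110000 → 4-byte char #2 = F0 AA A5 BF.
Offset 8: leading byte 0xDE = 11011110 → 2-byte char #3 = DE 8E.
Offset 10: leading byte 0xF1 = 11110001 → 4-byte char #4 = F1 A6 B7 97.
Offset 14: leading byte 0xE1 = 11100001 → 3-byte char #5 = E1 BE BB.
Offset 17: leading byte 0xF2 = 11110010 → 4-byte char #6 = F2 92 89 92.
Offset 21: leading byte 0xE6 = 11100110 → 3-byte char #7 = E6 A9 B6.
Offset 24: leading byte 0xE2 = 11100010 → 3-byte char #8 = E2 8B 82.
Leading byte 0xE2 = 11100010 matches 1110xxxx → 3-byte sequence.
Byte 1: 0xE2 = 11100010, payload 0010 (4 bits).
Byte 2: 0x8B = 10001011 (10xxxxxx ✓), payload 001011.
Byte 3: 0x82 = 10000010 (10xxxxxx ✓), payload 000010.
Concatenate: 0010001011000010 = 0x22C2 (16 bits → U+22C2).

U+22C2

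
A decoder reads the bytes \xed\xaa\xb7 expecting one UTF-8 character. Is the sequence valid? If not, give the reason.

Structurally a 3-byte sequence; payload = 0xDAB7.
But 0xDAB7 is in U+D800–U+DFFF, the surrogate range. Surrogates are not Unicode scalar values and are forbidden in UTF-8.

invalid (encodes a surrogate (U+D800–U+DFFF))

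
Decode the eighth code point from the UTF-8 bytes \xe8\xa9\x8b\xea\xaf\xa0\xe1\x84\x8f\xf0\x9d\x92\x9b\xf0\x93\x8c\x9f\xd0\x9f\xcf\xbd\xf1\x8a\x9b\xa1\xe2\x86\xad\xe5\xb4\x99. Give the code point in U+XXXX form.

Offset 0: leading byte 0xE8 = 11101000 → 3-byte char #1 = E8 A9 8B.
Offset 3: leading byte 0xEA = 11101010 → 3-byte char #2 = EA AF A0.
Offset 6: leading byte 0xE1 = 11100001 → 3-byte char #3 = E1 84 8F.
Offset 9: leading byte 0xF0 = 11110000 → 4-byte char #4 = F0 9D 92 9B.
Offset 13: leading byte 0xF0 = 11110000 → 4-byte char #5 = F0 93 8C 9F.
Offset 17: leading byte 0xD0 = 11010000 → 2-byte char #6 = D0 9F.
Offset 19: leading byte 0xCF = 11001111 → 2-byte char #7 = CF BD.
Offset 21: leading byte 0xF1 = 11110001 → 4-byte char #8 = F1 8A 9B A1.
Leading byte 0xF1 = 11110001 matches 11110xxx → 4-byte sequence.
Byte 1: 0xF1 = 11110001, payload 001 (3 bits).
Byte 2: 0x8A = 10001010 (10xxxxxx ✓), payload 001010.
Byte 3: 0x9B = 10011011 (10xxxxxx ✓), payload 011011.
Byte 4: 0xA1 = 10100001 (10xxxxxx ✓), payload 100001.
Concatenate: 001001010011011100001 = 0x4A6E1 (21 bits → U+4A6E1).

U+4A6E1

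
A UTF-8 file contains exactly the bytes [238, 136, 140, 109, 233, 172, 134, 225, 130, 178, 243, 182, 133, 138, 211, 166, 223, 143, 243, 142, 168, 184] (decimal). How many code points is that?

8

Byte at offset 0: 0xEE = 11101110 → 3-byte char (#1). Advance 3.
Byte at offset 3: 0x6D = 01101101 → 1-byte char (#2). Advance 1.
Byte at offset 4: 0xE9 = 11101001 → 3-byte char (#3). Advance 3.
Byte at offset 7: 0xE1 = 11100001 → 3-byte char (#4). Advance 3.
Byte at offset 10: 0xF3 = 11110011 → 4-byte char (#5). Advance 4.
Byte at offset 14: 0xD3 = 11010011 → 2-byte char (#6). Advance 2.
Byte at offset 16: 0xDF = 11011111 → 2-byte char (#7). Advance 2.
Byte at offset 18: 0xF3 = 11110011 → 4-byte char (#8). Advance 4.
Reached end at offset 22 after 8 code points.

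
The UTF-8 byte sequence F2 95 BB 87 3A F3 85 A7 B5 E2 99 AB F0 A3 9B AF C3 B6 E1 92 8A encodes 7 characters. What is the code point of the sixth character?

Offset 0: leading byte 0xF2 = 11110010 → 4-byte char #1 = F2 95 BB 87.
Offset 4: leading byte 0x3A = 00111010 → 1-byte char #2 = 3A.
Offset 5: leading byte 0xF3 = 11110011 → 4-byte char #3 = F3 85 A7 B5.
Offset 9: leading byte 0xE2 = 11100010 → 3-byte char #4 = E2 99 AB.
Offset 12: leading byte 0xF0 = 11110000 → 4-byte char #5 = F0 A3 9B AF.
Offset 16: leading byte 0xC3 = 11000011 → 2-byte char #6 = C3 B6.
Leading byte 0xC3 = 11000011 matches 110xxxxx → 2-byte sequence.
Byte 1: 0xC3 = 11000011, payload 00011 (5 bits).
Byte 2: 0xB6 = 10110110 (10xxxxxx ✓), payload 110110.
Concatenate: 00011110110 = 0xF6 (11 bits → U+00F6).

U+00F6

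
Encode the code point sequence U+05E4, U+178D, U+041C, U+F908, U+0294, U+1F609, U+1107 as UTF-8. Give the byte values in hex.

U+05E4: 2-byte form → D7 A4.
U+178D: 3-byte form → E1 9E 8D.
U+041C: 2-byte form → D0 9C.
U+F908: 3-byte form → EF A4 88.
U+0294: 2-byte form → CA 94.
U+1F609: 4-byte form → F0 9F 98 89.
U+1107: 3-byte form → E1 84 87.
Concatenated (19 bytes): D7 A4 E1 9E 8D D0 9C EF A4 88 CA 94 F0 9F 98 89 E1 84 87.

D7 A4 E1 9E 8D D0 9C EF A4 88 CA 94 F0 9F 98 89 E1 84 87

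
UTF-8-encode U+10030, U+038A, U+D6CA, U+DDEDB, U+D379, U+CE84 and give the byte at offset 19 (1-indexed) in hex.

0x84

1-indexed offset 19 is 0-indexed offset 18.
U+10030 → 4-byte form F0 90 80 B0 at offsets 0–3.
U+038A → 2-byte form CE 8A at offsets 4–5.
U+D6CA → 3-byte form ED 9B 8A at offsets 6–8.
U+DDEDB → 4-byte form F3 9D BB 9B at offsets 9–12.
U+D379 → 3-byte form ED 8D B9 at offsets 13–15.
U+CE84 → 3-byte form EC BA 84 at offsets 16–18.
Offset 18 falls in char 6's range; it's byte 3 of EC BA 84 = 0x84.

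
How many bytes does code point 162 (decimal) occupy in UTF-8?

2

U+00A2 = 0xA2. UTF-8 uses 1 byte below 0x80, 2 below 0x800, 3 below 0x10000, 4 up to 0x10FFFF. 0xA2 is in U+0080–U+07FF → 2 bytes.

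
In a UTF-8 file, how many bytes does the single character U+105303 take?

U+105303 = 0x105303. UTF-8 uses 1 byte below 0x80, 2 below 0x800, 3 below 0x10000, 4 up to 0x10FFFF. 0x105303 is in U+10000–U+10FFFF → 4 bytes.

4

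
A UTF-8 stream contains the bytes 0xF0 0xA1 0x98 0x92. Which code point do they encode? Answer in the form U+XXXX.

U+21612

Leading byte 0xF0 = 11110000 matches 11110xxx → 4-byte sequence.
Byte 1: 0xF0 = 11110000, payload 000 (3 bits).
Byte 2: 0xA1 = 10100001 (10xxxxxx ✓), payload 100001.
Byte 3: 0x98 = 10011000 (10xxxxxx ✓), payload 011000.
Byte 4: 0x92 = 10010010 (10xxxxxx ✓), payload 010010.
Concatenate: 000100001011000010010 = 0x21612 (21 bits → U+21612).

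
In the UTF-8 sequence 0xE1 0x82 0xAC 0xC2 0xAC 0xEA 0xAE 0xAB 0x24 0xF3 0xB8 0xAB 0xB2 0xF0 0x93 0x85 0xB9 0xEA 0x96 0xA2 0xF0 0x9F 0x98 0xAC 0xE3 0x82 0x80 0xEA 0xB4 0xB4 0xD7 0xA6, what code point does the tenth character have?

U+AD34

Offset 0: leading byte 0xE1 = 11100001 → 3-byte char #1 = E1 82 AC.
Offset 3: leading byte 0xC2 = 11000010 → 2-byte char #2 = C2 AC.
Offset 5: leading byte 0xEA = 11101010 → 3-byte char #3 = EA AE AB.
Offset 8: leading byte 0x24 = 00100100 → 1-byte char #4 = 24.
Offset 9: leading byte 0xF3 = 11110011 → 4-byte char #5 = F3 B8 AB B2.
Offset 13: leading byte 0xF0 = 11110000 → 4-byte char #6 = F0 93 85 B9.
Offset 17: leading byte 0xEA = 11101010 → 3-byte char #7 = EA 96 A2.
Offset 20: leading byte 0xF0 = 11110000 → 4-byte char #8 = F0 9F 98 AC.
Offset 24: leading byte 0xE3 = 11100011 → 3-byte char #9 = E3 82 80.
Offset 27: leading byte 0xEA = 11101010 → 3-byte char #10 = EA B4 B4.
Leading byte 0xEA = 11101010 matches 1110xxxx → 3-byte sequence.
Byte 1: 0xEA = 11101010, payload 1010 (4 bits).
Byte 2: 0xB4 = 10110100 (10xxxxxx ✓), payload 110100.
Byte 3: 0xB4 = 10110100 (10xxxxxx ✓), payload 110100.
Concatenate: 1010110100110100 = 0xAD34 (16 bits → U+AD34).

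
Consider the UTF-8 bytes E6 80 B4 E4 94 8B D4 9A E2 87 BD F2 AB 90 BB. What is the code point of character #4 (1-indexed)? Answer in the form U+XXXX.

U+21FD

Offset 0: leading byte 0xE6 = 11100110 → 3-byte char #1 = E6 80 B4.
Offset 3: leading byte 0xE4 = 11100100 → 3-byte char #2 = E4 94 8B.
Offset 6: leading byte 0xD4 = 11010100 → 2-byte char #3 = D4 9A.
Offset 8: leading byte 0xE2 = 11100010 → 3-byte char #4 = E2 87 BD.
Leading byte 0xE2 = 11100010 matches 1110xxxx → 3-byte sequence.
Byte 1: 0xE2 = 11100010, payload 0010 (4 bits).
Byte 2: 0x87 = 10000111 (10xxxxxx ✓), payload 000111.
Byte 3: 0xBD = 10111101 (10xxxxxx ✓), payload 111101.
Concatenate: 0010000111111101 = 0x21FD (16 bits → U+21FD).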